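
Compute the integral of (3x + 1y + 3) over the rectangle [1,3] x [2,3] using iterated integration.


By Fubini, integrate in x first, then y.
Step 1: Fix y, integrate over x in [1,3]:
  integral(3x + 1y + 3, x=1..3)
  = 3*(3^2 - 1^2)/2 + (1y + 3)*(3 - 1)
  = 12 + (1y + 3)*2
  = 12 + 2y + 6
  = 18 + 2y
Step 2: Integrate over y in [2,3]:
  integral(18 + 2y, y=2..3)
  = 18*1 + 2*(3^2 - 2^2)/2
  = 18 + 5
  = 23


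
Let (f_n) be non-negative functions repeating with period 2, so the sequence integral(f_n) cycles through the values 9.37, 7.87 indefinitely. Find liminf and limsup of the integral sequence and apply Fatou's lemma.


The sequence (integral(f_n)) is periodic with period 2, repeating the values 9.37, 7.87 indefinitely.
Step 1: For a periodic sequence, every tail (a_m, a_(m+1), ...) contains all 2 period values infinitely often.
Step 2: Hence inf of every tail = min of the period values = min(9.37, 7.87) = 7.87.
        liminf_n integral(f_n) = sup over m of (inf of tail from m) = 7.87.
Step 3: Similarly sup of every tail = max of the period values = 9.37.
        limsup_n integral(f_n) = 9.37.
Step 4: Fatou's lemma: integral(liminf_n f_n) <= liminf_n integral(f_n) = 7.87.
        So the integral of the pointwise liminf is at most 7.87.


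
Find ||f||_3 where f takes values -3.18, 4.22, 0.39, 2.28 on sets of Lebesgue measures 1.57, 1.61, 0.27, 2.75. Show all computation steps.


Step 1: Compute |f_i|^3 for each value:
  |-3.18|^3 = 32.157432
  |4.22|^3 = 75.151448
  |0.39|^3 = 0.059319
  |2.28|^3 = 11.852352
Step 2: Multiply by measures and sum:
  32.157432 * 1.57 = 50.487168
  75.151448 * 1.61 = 120.993831
  0.059319 * 0.27 = 0.016016
  11.852352 * 2.75 = 32.593968
Sum = 50.487168 + 120.993831 + 0.016016 + 32.593968 = 204.090984
Step 3: Take the p-th root:
||f||_3 = (204.090984)^(1/3) = 5.88764


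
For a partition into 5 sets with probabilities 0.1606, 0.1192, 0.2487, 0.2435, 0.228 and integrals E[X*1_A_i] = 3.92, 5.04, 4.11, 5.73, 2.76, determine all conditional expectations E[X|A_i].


For each cell A_i: E[X|A_i] = E[X*1_A_i] / P(A_i)
Step 1: E[X|A_1] = 3.92 / 0.1606 = 24.408468
Step 2: E[X|A_2] = 5.04 / 0.1192 = 42.281879
Step 3: E[X|A_3] = 4.11 / 0.2487 = 16.525935
Step 4: E[X|A_4] = 5.73 / 0.2435 = 23.531828
Step 5: E[X|A_5] = 2.76 / 0.228 = 12.105263
Verification: E[X] = sum E[X*1_A_i] = 3.92 + 5.04 + 4.11 + 5.73 + 2.76 = 21.56


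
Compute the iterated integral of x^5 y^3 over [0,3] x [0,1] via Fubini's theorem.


By Fubini's theorem, the double integral factors as a product of single integrals:
Step 1: integral_0^3 x^5 dx = [x^6/6] from 0 to 3
     = 3^6/6 = 121.5
Step 2: integral_0^1 y^3 dy = [y^4/4] from 0 to 1
     = 1^4/4 = 0.25
Step 3: Double integral = 121.5 * 0.25 = 30.375


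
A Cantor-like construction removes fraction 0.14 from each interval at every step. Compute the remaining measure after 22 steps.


Step 1: At each step, fraction remaining = 1 - 0.14 = 0.86
Step 2: After 22 steps, measure = (0.86)^22
Result = 0.036221


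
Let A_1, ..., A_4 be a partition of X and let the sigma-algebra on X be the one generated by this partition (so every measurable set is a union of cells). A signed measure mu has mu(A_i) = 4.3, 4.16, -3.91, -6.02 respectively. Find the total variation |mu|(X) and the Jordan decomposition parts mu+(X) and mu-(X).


Step 1: Every measurable set is a union of atoms (the cells / points), so a Hahn decomposition is
  obtained by grouping atoms by sign: P = union of atoms with mu > 0, N = union of the remaining atoms.
  Atoms in P (indices): 1, 2;  atoms in N (indices): 3, 4
  Positive values: 4.3, 4.16
  Negative values: -3.91, -6.02
Step 2: mu+(X) = mu(P) = sum of positive atom values = 8.46
Step 3: mu-(X) = -mu(N) = sum of |negative atom values| = 9.93
Step 4: |mu|(X) = mu+(X) + mu-(X) = 8.46 + 9.93 = 18.39


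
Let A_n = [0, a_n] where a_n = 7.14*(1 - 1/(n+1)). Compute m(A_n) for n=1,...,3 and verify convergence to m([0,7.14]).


By continuity of measure from below: if A_n increases to A, then m(A_n) -> m(A).
Here A = [0, 7.14], so m(A) = 7.14
Step 1: a_1 = 7.14*(1 - 1/2) = 3.57, m(A_1) = 3.57
Step 2: a_2 = 7.14*(1 - 1/3) = 4.76, m(A_2) = 4.76
Step 3: a_3 = 7.14*(1 - 1/4) = 5.355, m(A_3) = 5.355
Limit: m(A_n) -> m([0,7.14]) = 7.14


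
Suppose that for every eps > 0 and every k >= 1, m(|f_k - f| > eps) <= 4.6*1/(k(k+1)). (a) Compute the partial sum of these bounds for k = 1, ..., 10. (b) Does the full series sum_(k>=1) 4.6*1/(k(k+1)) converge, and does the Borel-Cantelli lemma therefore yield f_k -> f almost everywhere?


Step 1: List the terms 4.6*1/(k(k+1)) for k = 1 to 10:
  k=1: 2.3
  k=2: 0.766667
  k=3: 0.383333
  k=4: 0.23
  k=5: 0.153333
  k=6: 0.109524
  k=7: 0.082143
  k=8: 0.063889
  k=9: 0.051111
  k=10: 0.041818
Step 2: Partial sum = 2.3 + 0.766667 + 0.383333 + 0.23 + 0.153333 + 0.109524 + 0.082143 + 0.063889 + 0.051111 + 0.041818
     = 4.181818
Step 3: The full series sum_(k>=1) 4.6*1/(k(k+1)) converges (telescoping series sum 1/(k(k+1)) = 1; a constant multiple of a convergent series converges).
Step 4: Fix eps > 0. Since sum_k m(|f_k - f| > eps) < infinity, the Borel-Cantelli lemma gives
        m(limsup_k {|f_k - f| > eps}) = 0, i.e. for a.e. x, |f_k(x) - f(x)| <= eps for all large k.
        Applying this with eps = 1/j for j = 1, 2, ... and intersecting the countably many full-measure sets,
        for a.e. x we get limsup_k |f_k(x) - f(x)| <= 1/j for every j, hence f_k -> f almost everywhere.
Conclusion: series converges; Borel-Cantelli yields f_k -> f a.e.


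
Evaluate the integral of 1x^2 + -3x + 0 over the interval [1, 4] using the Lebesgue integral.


The Lebesgue integral of a Riemann-integrable function agrees with the Riemann integral.
Antiderivative F(x) = (1/3)x^3 + (-3/2)x^2 + 0x
F(4) = (1/3)*4^3 + (-3/2)*4^2 + 0*4
     = (1/3)*64 + (-3/2)*16 + 0*4
     = 21.333333 + -24 + 0
     = -2.666667
F(1) = -1.166667
Integral = F(4) - F(1) = -2.666667 - -1.166667 = -1.5


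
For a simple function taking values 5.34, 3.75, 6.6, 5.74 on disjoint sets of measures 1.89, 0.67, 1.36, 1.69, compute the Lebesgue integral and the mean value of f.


Step 1: Integral = sum(value_i * measure_i)
= 5.34*1.89 + 3.75*0.67 + 6.6*1.36 + 5.74*1.69
= 10.0926 + 2.5125 + 8.976 + 9.7006
= 31.2817
Step 2: Total measure of domain = 1.89 + 0.67 + 1.36 + 1.69 = 5.61
Step 3: Average value = 31.2817 / 5.61 = 5.576061


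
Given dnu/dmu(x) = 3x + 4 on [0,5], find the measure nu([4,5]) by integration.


nu(A) = integral_A (dnu/dmu) dmu = integral_4^5 (3x + 4) dx
Step 1: Antiderivative F(x) = (3/2)x^2 + 4x
Step 2: F(5) = (3/2)*5^2 + 4*5 = 37.5 + 20 = 57.5
Step 3: F(4) = (3/2)*4^2 + 4*4 = 24 + 16 = 40
Step 4: nu([4,5]) = F(5) - F(4) = 57.5 - 40 = 17.5


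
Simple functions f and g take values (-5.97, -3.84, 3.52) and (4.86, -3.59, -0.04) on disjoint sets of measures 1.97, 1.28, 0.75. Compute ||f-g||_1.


Step 1: Compute differences f_i - g_i:
  -5.97 - 4.86 = -10.83
  -3.84 - -3.59 = -0.25
  3.52 - -0.04 = 3.56
Step 2: Compute |diff|^1 * measure for each set:
  |-10.83|^1 * 1.97 = 10.83 * 1.97 = 21.3351
  |-0.25|^1 * 1.28 = 0.25 * 1.28 = 0.32
  |3.56|^1 * 0.75 = 3.56 * 0.75 = 2.67
Step 3: Sum = 24.3251
Step 4: ||f-g||_1 = (24.3251)^(1/1) = 24.3251


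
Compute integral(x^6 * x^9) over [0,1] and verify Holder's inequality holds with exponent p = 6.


Step 1: Exact integral of f*g = integral(x^15, 0, 1) = 1/16
     = 0.0625
Step 2: Holder bound with p=6, q=1.2:
  ||f||_p = (integral x^36 dx)^(1/6) = (1/37)^(1/6) = 0.547814
  ||g||_q = (integral x^10.8 dx)^(1/1.2) = (1/11.8)^(1/1.2) = 0.127869
Step 3: Holder bound = ||f||_p * ||g||_q = 0.547814 * 0.127869 = 0.070048
Verification: 0.0625 <= 0.070048 (Holder holds)


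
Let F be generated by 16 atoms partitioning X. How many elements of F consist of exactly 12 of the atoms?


Each element of F is a union of some subset of the 16 atoms.
Elements that are unions of exactly 12 atoms correspond to 12-element subsets of the 16 atoms.
Count = C(16, 12) = 16! / (12! * 4!) = 1820.


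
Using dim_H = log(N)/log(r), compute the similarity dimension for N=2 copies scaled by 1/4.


For a self-similar set with N copies scaled by 1/r:
dim_H = log(N)/log(r) = log(2)/log(4)
= 0.693147/1.386294
= 0.5


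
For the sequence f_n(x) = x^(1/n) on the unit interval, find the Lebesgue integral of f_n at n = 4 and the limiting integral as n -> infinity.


At n = 4: f_4(x) = x^(1/4).
Step 1: integral(x^(1/4), 0, 1) = [x^(1/4+1) / (1/4+1)] from 0 to 1
     = 1 / (1/4 + 1) = 1 / ((4+1)/4) = 4/(4+1)
     = 4/5 = 0.8
Step 2: As n -> infinity, f_n(x) = x^(1/n) -> 1 for x in (0,1], and f_n is increasing in n.
By MCT, lim_n integral(f_n) = integral(lim_n f_n) = integral(1, 0, 1) = 1.
Step 3: Verify convergence: 4/5 = 0.8 -> 1


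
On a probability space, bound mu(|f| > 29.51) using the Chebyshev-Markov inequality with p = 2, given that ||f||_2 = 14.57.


Chebyshev/Markov inequality: mu(|f| > eps) <= (||f||_p / eps)^p
Step 1: ||f||_2 / eps = 14.57 / 29.51 = 0.493731
Step 2: Raise to power p = 2:
  (0.493731)^2 = 0.24377
Step 3: Therefore mu(|f| > 29.51) <= 0.24377


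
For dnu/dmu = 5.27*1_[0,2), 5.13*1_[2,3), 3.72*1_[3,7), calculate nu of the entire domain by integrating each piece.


Integrate each piece of the Radon-Nikodym derivative:
Step 1: integral_0^2 5.27 dx = 5.27*(2-0) = 5.27*2 = 10.54
Step 2: integral_2^3 5.13 dx = 5.13*(3-2) = 5.13*1 = 5.13
Step 3: integral_3^7 3.72 dx = 3.72*(7-3) = 3.72*4 = 14.88
Total: 10.54 + 5.13 + 14.88 = 30.55


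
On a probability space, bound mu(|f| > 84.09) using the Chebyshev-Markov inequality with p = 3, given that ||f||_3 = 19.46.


Chebyshev/Markov inequality: mu(|f| > eps) <= (||f||_p / eps)^p
Step 1: ||f||_3 / eps = 19.46 / 84.09 = 0.231419
Step 2: Raise to power p = 3:
  (0.231419)^3 = 0.012394
Step 3: Therefore mu(|f| > 84.09) <= 0.012394


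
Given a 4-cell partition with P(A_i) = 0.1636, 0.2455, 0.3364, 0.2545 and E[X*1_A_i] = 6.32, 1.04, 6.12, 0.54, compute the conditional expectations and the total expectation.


For each cell A_i: E[X|A_i] = E[X*1_A_i] / P(A_i)
Step 1: E[X|A_1] = 6.32 / 0.1636 = 38.630807
Step 2: E[X|A_2] = 1.04 / 0.2455 = 4.236253
Step 3: E[X|A_3] = 6.12 / 0.3364 = 18.192628
Step 4: E[X|A_4] = 0.54 / 0.2545 = 2.121807
Verification: E[X] = sum E[X*1_A_i] = 6.32 + 1.04 + 6.12 + 0.54 = 14.02


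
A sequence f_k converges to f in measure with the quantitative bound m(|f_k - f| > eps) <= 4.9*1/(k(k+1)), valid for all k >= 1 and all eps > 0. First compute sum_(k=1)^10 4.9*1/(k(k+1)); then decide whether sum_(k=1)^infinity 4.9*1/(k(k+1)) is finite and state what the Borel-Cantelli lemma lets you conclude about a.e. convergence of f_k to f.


Step 1: List the terms 4.9*1/(k(k+1)) for k = 1 to 10:
  k=1: 2.45
  k=2: 0.816667
  k=3: 0.408333
  k=4: 0.245
  k=5: 0.163333
  k=6: 0.116667
  k=7: 0.0875
  k=8: 0.068056
  k=9: 0.054444
  k=10: 0.044545
Step 2: Partial sum = 2.45 + 0.816667 + 0.408333 + 0.245 + 0.163333 + 0.116667 + 0.0875 + 0.068056 + 0.054444 + 0.044545
     = 4.454545
Step 3: The full series sum_(k>=1) 4.9*1/(k(k+1)) converges (telescoping series sum 1/(k(k+1)) = 1; a constant multiple of a convergent series converges).
Step 4: Fix eps > 0. Since sum_k m(|f_k - f| > eps) < infinity, the Borel-Cantelli lemma gives
        m(limsup_k {|f_k - f| > eps}) = 0, i.e. for a.e. x, |f_k(x) - f(x)| <= eps for all large k.
        Applying this with eps = 1/j for j = 1, 2, ... and intersecting the countably many full-measure sets,
        for a.e. x we get limsup_k |f_k(x) - f(x)| <= 1/j for every j, hence f_k -> f almost everywhere.
Conclusion: series converges; Borel-Cantelli yields f_k -> f a.e.


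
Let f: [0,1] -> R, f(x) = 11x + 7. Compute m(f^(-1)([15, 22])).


f^(-1)([15, 22]) = {x : 15 <= 11x + 7 <= 22}
Solving: (15 - 7)/11 <= x <= (22 - 7)/11
= [0.727273, 1.363636]
Intersecting with [0,1]: [0.727273, 1]
Measure = 1 - 0.727273 = 0.272727


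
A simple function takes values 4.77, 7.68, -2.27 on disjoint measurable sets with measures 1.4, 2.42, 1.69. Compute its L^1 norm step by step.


Step 1: Compute |f_i|^1 for each value:
  |4.77|^1 = 4.77
  |7.68|^1 = 7.68
  |-2.27|^1 = 2.27
Step 2: Multiply by measures and sum:
  4.77 * 1.4 = 6.678
  7.68 * 2.42 = 18.5856
  2.27 * 1.69 = 3.8363
Sum = 6.678 + 18.5856 + 3.8363 = 29.0999
Step 3: Take the p-th root:
||f||_1 = (29.0999)^(1/1) = 29.0999


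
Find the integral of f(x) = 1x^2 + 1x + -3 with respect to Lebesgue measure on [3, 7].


The Lebesgue integral of a Riemann-integrable function agrees with the Riemann integral.
Antiderivative F(x) = (1/3)x^3 + (1/2)x^2 + -3x
F(7) = (1/3)*7^3 + (1/2)*7^2 + -3*7
     = (1/3)*343 + (1/2)*49 + -3*7
     = 114.333333 + 24.5 + -21
     = 117.833333
F(3) = 4.5
Integral = F(7) - F(3) = 117.833333 - 4.5 = 113.333333


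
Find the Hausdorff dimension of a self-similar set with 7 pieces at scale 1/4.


For a self-similar set with N copies scaled by 1/r:
dim_H = log(N)/log(r) = log(7)/log(4)
= 1.94591/1.386294
= 1.403677


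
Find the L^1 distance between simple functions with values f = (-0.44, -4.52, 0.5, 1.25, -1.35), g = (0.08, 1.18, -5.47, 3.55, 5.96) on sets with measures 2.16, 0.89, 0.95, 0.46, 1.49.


Step 1: Compute differences f_i - g_i:
  -0.44 - 0.08 = -0.52
  -4.52 - 1.18 = -5.7
  0.5 - -5.47 = 5.97
  1.25 - 3.55 = -2.3
  -1.35 - 5.96 = -7.31
Step 2: Compute |diff|^1 * measure for each set:
  |-0.52|^1 * 2.16 = 0.52 * 2.16 = 1.1232
  |-5.7|^1 * 0.89 = 5.7 * 0.89 = 5.073
  |5.97|^1 * 0.95 = 5.97 * 0.95 = 5.6715
  |-2.3|^1 * 0.46 = 2.3 * 0.46 = 1.058
  |-7.31|^1 * 1.49 = 7.31 * 1.49 = 10.8919
Step 3: Sum = 23.8176
Step 4: ||f-g||_1 = (23.8176)^(1/1) = 23.8176


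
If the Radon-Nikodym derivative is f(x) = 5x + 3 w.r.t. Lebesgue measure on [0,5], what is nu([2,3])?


nu(A) = integral_A (dnu/dmu) dmu = integral_2^3 (5x + 3) dx
Step 1: Antiderivative F(x) = (5/2)x^2 + 3x
Step 2: F(3) = (5/2)*3^2 + 3*3 = 22.5 + 9 = 31.5
Step 3: F(2) = (5/2)*2^2 + 3*2 = 10 + 6 = 16
Step 4: nu([2,3]) = F(3) - F(2) = 31.5 - 16 = 15.5


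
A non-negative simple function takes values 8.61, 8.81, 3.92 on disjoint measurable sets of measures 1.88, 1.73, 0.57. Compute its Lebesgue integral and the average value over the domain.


Step 1: Integral = sum(value_i * measure_i)
= 8.61*1.88 + 8.81*1.73 + 3.92*0.57
= 16.1868 + 15.2413 + 2.2344
= 33.6625
Step 2: Total measure of domain = 1.88 + 1.73 + 0.57 = 4.18
Step 3: Average value = 33.6625 / 4.18 = 8.05323


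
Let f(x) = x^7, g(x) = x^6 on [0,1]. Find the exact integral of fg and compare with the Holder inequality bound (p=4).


Step 1: Exact integral of f*g = integral(x^13, 0, 1) = 1/14
     = 0.071429
Step 2: Holder bound with p=4, q=1.333333:
  ||f||_p = (integral x^28 dx)^(1/4) = (1/29)^(1/4) = 0.430924
  ||g||_q = (integral x^8 dx)^(1/1.333333) = (1/9)^(1/1.333333) = 0.19245
Step 3: Holder bound = ||f||_p * ||g||_q = 0.430924 * 0.19245 = 0.082931
Verification: 0.071429 <= 0.082931 (Holder holds)


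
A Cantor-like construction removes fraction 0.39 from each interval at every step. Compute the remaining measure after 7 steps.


Step 1: At each step, fraction remaining = 1 - 0.39 = 0.61
Step 2: After 7 steps, measure = (0.61)^7
Result = 0.031427


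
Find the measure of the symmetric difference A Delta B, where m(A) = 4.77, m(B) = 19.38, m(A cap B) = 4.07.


m(A Delta B) = m(A) + m(B) - 2*m(A n B)
= 4.77 + 19.38 - 2*4.07
= 4.77 + 19.38 - 8.14
= 16.01


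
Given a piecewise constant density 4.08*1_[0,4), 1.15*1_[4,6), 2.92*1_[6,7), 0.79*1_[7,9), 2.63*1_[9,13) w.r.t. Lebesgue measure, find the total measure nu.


Integrate each piece of the Radon-Nikodym derivative:
Step 1: integral_0^4 4.08 dx = 4.08*(4-0) = 4.08*4 = 16.32
Step 2: integral_4^6 1.15 dx = 1.15*(6-4) = 1.15*2 = 2.3
Step 3: integral_6^7 2.92 dx = 2.92*(7-6) = 2.92*1 = 2.92
Step 4: integral_7^9 0.79 dx = 0.79*(9-7) = 0.79*2 = 1.58
Step 5: integral_9^13 2.63 dx = 2.63*(13-9) = 2.63*4 = 10.52
Total: 16.32 + 2.3 + 2.92 + 1.58 + 10.52 = 33.64


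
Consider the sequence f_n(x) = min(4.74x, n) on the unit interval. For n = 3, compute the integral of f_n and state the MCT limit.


f(x) = 4.74x on [0,1]; f_n(x) = min(4.74x, n). At n = 3:
Step 1: f(x) reaches 3 at x = 3/4.74 = 0.632911
Step 2: integral(f_3) = integral(4.74x, 0, 0.632911) + integral(3, 0.632911, 1)
       = 4.74*0.632911^2/2 + 3*(1 - 0.632911)
       = 0.949367 + 1.101266
       = 2.050633
Step 3: As n -> infinity, f_n increases to f, so by MCT integral(f_n) -> integral(f) = 4.74/2 = 2.37.
Convergence: integral(f_3) = 2.050633 -> 2.37 as n -> infinity


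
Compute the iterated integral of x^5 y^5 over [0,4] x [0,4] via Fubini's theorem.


By Fubini's theorem, the double integral factors as a product of single integrals:
Step 1: integral_0^4 x^5 dx = [x^6/6] from 0 to 4
     = 4^6/6 = 682.666667
Step 2: integral_0^4 y^5 dy = [y^6/6] from 0 to 4
     = 4^6/6 = 682.666667
Step 3: Double integral = 682.666667 * 682.666667 = 466033.777778


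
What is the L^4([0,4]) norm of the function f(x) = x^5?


Step 1: ||f||_4 = (integral_0^4 |x^5|^4 dx)^(1/4)
     = (integral_0^4 x^20 dx)^(1/4)
Step 2: integral_0^4 x^20 dx = [x^21/(21)] from 0 to 4 = 4^21/21
     = 4398046511104/21 = 2.094308e+11
Step 3: ||f||_4 = (2.094308e+11)^(1/4) = 676.488052


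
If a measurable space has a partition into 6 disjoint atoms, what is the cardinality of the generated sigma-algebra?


Each element of the sigma-algebra is a union of some subset of the 6 atoms.
The number of such subsets is 2^6 = 64.


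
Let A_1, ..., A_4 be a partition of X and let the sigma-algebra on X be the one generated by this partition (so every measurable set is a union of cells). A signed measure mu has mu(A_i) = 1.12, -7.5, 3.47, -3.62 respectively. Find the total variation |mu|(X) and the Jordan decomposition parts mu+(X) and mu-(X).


Step 1: Every measurable set is a union of atoms (the cells / points), so a Hahn decomposition is
  obtained by grouping atoms by sign: P = union of atoms with mu > 0, N = union of the remaining atoms.
  Atoms in P (indices): 1, 3;  atoms in N (indices): 2, 4
  Positive values: 1.12, 3.47
  Negative values: -7.5, -3.62
Step 2: mu+(X) = mu(P) = sum of positive atom values = 4.59
Step 3: mu-(X) = -mu(N) = sum of |negative atom values| = 11.12
Step 4: |mu|(X) = mu+(X) + mu-(X) = 4.59 + 11.12 = 15.71


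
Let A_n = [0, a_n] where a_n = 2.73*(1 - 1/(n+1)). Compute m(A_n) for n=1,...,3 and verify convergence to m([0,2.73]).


By continuity of measure from below: if A_n increases to A, then m(A_n) -> m(A).
Here A = [0, 2.73], so m(A) = 2.73
Step 1: a_1 = 2.73*(1 - 1/2) = 1.365, m(A_1) = 1.365
Step 2: a_2 = 2.73*(1 - 1/3) = 1.82, m(A_2) = 1.82
Step 3: a_3 = 2.73*(1 - 1/4) = 2.0475, m(A_3) = 2.0475
Limit: m(A_n) -> m([0,2.73]) = 2.73


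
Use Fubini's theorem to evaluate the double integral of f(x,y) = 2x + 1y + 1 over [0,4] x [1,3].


By Fubini, integrate in x first, then y.
Step 1: Fix y, integrate over x in [0,4]:
  integral(2x + 1y + 1, x=0..4)
  = 2*(4^2 - 0^2)/2 + (1y + 1)*(4 - 0)
  = 16 + (1y + 1)*4
  = 16 + 4y + 4
  = 20 + 4y
Step 2: Integrate over y in [1,3]:
  integral(20 + 4y, y=1..3)
  = 20*2 + 4*(3^2 - 1^2)/2
  = 40 + 16
  = 56


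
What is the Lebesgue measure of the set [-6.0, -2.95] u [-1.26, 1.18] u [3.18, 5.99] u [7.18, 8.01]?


For pairwise disjoint intervals, m(union) = sum of lengths.
= (-2.95 - -6.0) + (1.18 - -1.26) + (5.99 - 3.18) + (8.01 - 7.18)
= 3.05 + 2.44 + 2.81 + 0.83
= 9.13


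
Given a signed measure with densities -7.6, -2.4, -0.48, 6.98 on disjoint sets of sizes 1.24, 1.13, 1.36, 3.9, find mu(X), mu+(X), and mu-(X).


Step 1: Compute signed measure on each set:
  Set 1: -7.6 * 1.24 = -9.424
  Set 2: -2.4 * 1.13 = -2.712
  Set 3: -0.48 * 1.36 = -0.6528
  Set 4: 6.98 * 3.9 = 27.222
Step 2: Total signed measure = (-9.424) + (-2.712) + (-0.6528) + (27.222)
     = 14.4332
Step 3: Positive part mu+(X) = sum of positive contributions = 27.222
Step 4: Negative part mu-(X) = |sum of negative contributions| = 12.7888


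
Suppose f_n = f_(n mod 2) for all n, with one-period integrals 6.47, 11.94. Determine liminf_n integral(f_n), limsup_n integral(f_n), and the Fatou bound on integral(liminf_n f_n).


The sequence (integral(f_n)) is periodic with period 2, repeating the values 6.47, 11.94 indefinitely.
Step 1: For a periodic sequence, every tail (a_m, a_(m+1), ...) contains all 2 period values infinitely often.
Step 2: Hence inf of every tail = min of the period values = min(6.47, 11.94) = 6.47.
        liminf_n integral(f_n) = sup over m of (inf of tail from m) = 6.47.
Step 3: Similarly sup of every tail = max of the period values = 11.94.
        limsup_n integral(f_n) = 11.94.
Step 4: Fatou's lemma: integral(liminf_n f_n) <= liminf_n integral(f_n) = 6.47.
        So the integral of the pointwise liminf is at most 6.47.


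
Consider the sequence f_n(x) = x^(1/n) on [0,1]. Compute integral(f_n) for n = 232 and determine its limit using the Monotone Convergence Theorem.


At n = 232: f_232(x) = x^(1/232).
Step 1: integral(x^(1/232), 0, 1) = [x^(1/232+1) / (1/232+1)] from 0 to 1
     = 1 / (1/232 + 1) = 1 / ((232+1)/232) = 232/(232+1)
     = 232/233 = 0.995708
Step 2: As n -> infinity, f_n(x) = x^(1/n) -> 1 for x in (0,1], and f_n is increasing in n.
By MCT, lim_n integral(f_n) = integral(lim_n f_n) = integral(1, 0, 1) = 1.
Step 3: Verify convergence: 232/233 = 0.995708 -> 1


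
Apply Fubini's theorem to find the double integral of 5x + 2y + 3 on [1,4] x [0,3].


By Fubini, integrate in x first, then y.
Step 1: Fix y, integrate over x in [1,4]:
  integral(5x + 2y + 3, x=1..4)
  = 5*(4^2 - 1^2)/2 + (2y + 3)*(4 - 1)
  = 37.5 + (2y + 3)*3
  = 37.5 + 6y + 9
  = 46.5 + 6y
Step 2: Integrate over y in [0,3]:
  integral(46.5 + 6y, y=0..3)
  = 46.5*3 + 6*(3^2 - 0^2)/2
  = 139.5 + 27
  = 166.5


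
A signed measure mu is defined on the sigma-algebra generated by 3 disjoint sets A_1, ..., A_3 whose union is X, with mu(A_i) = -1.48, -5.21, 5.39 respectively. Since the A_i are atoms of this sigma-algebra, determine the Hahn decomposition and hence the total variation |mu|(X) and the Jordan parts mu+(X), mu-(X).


Step 1: Every measurable set is a union of atoms (the cells / points), so a Hahn decomposition is
  obtained by grouping atoms by sign: P = union of atoms with mu > 0, N = union of the remaining atoms.
  Atoms in P (indices): 3;  atoms in N (indices): 1, 2
  Positive values: 5.39
  Negative values: -1.48, -5.21
Step 2: mu+(X) = mu(P) = sum of positive atom values = 5.39
Step 3: mu-(X) = -mu(N) = sum of |negative atom values| = 6.69
Step 4: |mu|(X) = mu+(X) + mu-(X) = 5.39 + 6.69 = 12.08


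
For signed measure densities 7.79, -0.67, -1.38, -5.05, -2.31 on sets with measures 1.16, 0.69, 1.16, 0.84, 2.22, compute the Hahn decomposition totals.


Step 1: Compute signed measure on each set:
  Set 1: 7.79 * 1.16 = 9.0364
  Set 2: -0.67 * 0.69 = -0.4623
  Set 3: -1.38 * 1.16 = -1.6008
  Set 4: -5.05 * 0.84 = -4.242
  Set 5: -2.31 * 2.22 = -5.1282
Step 2: Total signed measure = (9.0364) + (-0.4623) + (-1.6008) + (-4.242) + (-5.1282)
     = -2.3969
Step 3: Positive part mu+(X) = sum of positive contributions = 9.0364
Step 4: Negative part mu-(X) = |sum of negative contributions| = 11.4333


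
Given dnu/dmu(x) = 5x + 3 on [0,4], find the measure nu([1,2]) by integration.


nu(A) = integral_A (dnu/dmu) dmu = integral_1^2 (5x + 3) dx
Step 1: Antiderivative F(x) = (5/2)x^2 + 3x
Step 2: F(2) = (5/2)*2^2 + 3*2 = 10 + 6 = 16
Step 3: F(1) = (5/2)*1^2 + 3*1 = 2.5 + 3 = 5.5
Step 4: nu([1,2]) = F(2) - F(1) = 16 - 5.5 = 10.5


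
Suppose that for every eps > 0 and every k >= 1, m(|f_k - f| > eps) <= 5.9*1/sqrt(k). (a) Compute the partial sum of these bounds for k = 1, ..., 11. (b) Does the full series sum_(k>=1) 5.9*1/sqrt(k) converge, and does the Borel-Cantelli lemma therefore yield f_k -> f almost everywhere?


Step 1: List the terms 5.9*1/sqrt(k) for k = 1 to 11:
  k=1: 5.9
  k=2: 4.17193
  k=3: 3.406367
  k=4: 2.95
  k=5: 2.63856
  k=6: 2.408665
  k=7: 2.22999
  k=8: 2.085965
  k=9: 1.966667
  k=10: 1.865744
  k=11: 1.778917
Step 2: Partial sum = 5.9 + 4.17193 + 3.406367 + 2.95 + 2.63856 + 2.408665 + 2.22999 + 2.085965 + 1.966667 + 1.865744 + 1.778917
     = 31.402805
Step 3: The full series sum_(k>=1) 5.9*1/sqrt(k) diverges (p-series with p = 1/2 <= 1; a nonzero constant multiple of a divergent series diverges).
Step 4: The (first) Borel-Cantelli lemma requires a summable sequence of measures, so it does not apply here;
        from this bound alone no conclusion about a.e. convergence can be drawn (convergence in measure still
        gives an a.e.-convergent subsequence, but not a.e. convergence of the whole sequence).
Conclusion: series diverges; Borel-Cantelli is inconclusive about a.e. convergence of f_k.


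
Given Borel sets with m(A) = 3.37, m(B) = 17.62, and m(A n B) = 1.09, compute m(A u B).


By inclusion-exclusion: m(A u B) = m(A) + m(B) - m(A n B)
= 3.37 + 17.62 - 1.09
= 19.9


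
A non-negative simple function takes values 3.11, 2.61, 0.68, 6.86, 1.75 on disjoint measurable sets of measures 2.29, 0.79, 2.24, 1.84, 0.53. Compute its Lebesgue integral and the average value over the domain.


Step 1: Integral = sum(value_i * measure_i)
= 3.11*2.29 + 2.61*0.79 + 0.68*2.24 + 6.86*1.84 + 1.75*0.53
= 7.1219 + 2.0619 + 1.5232 + 12.6224 + 0.9275
= 24.2569
Step 2: Total measure of domain = 2.29 + 0.79 + 2.24 + 1.84 + 0.53 = 7.69
Step 3: Average value = 24.2569 / 7.69 = 3.154343


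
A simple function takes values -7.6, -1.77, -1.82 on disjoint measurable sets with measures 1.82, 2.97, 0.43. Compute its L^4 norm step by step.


Step 1: Compute |f_i|^4 for each value:
  |-7.6|^4 = 3336.2176
  |-1.77|^4 = 9.815062
  |-1.82|^4 = 10.971994
Step 2: Multiply by measures and sum:
  3336.2176 * 1.82 = 6071.916032
  9.815062 * 2.97 = 29.150735
  10.971994 * 0.43 = 4.717957
Sum = 6071.916032 + 29.150735 + 4.717957 = 6105.784725
Step 3: Take the p-th root:
||f||_4 = (6105.784725)^(1/4) = 8.839656


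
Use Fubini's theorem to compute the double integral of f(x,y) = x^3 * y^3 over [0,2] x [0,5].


By Fubini's theorem, the double integral factors as a product of single integrals:
Step 1: integral_0^2 x^3 dx = [x^4/4] from 0 to 2
     = 2^4/4 = 4
Step 2: integral_0^5 y^3 dy = [y^4/4] from 0 to 5
     = 5^4/4 = 156.25
Step 3: Double integral = 4 * 156.25 = 625


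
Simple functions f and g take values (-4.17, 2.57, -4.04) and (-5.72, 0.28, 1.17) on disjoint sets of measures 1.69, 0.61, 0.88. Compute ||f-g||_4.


Step 1: Compute differences f_i - g_i:
  -4.17 - -5.72 = 1.55
  2.57 - 0.28 = 2.29
  -4.04 - 1.17 = -5.21
Step 2: Compute |diff|^4 * measure for each set:
  |1.55|^4 * 1.69 = 5.772006 * 1.69 = 9.754691
  |2.29|^4 * 0.61 = 27.500585 * 0.61 = 16.775357
  |-5.21|^4 * 0.88 = 736.802165 * 0.88 = 648.385905
Step 3: Sum = 674.915952
Step 4: ||f-g||_4 = (674.915952)^(1/4) = 5.096974


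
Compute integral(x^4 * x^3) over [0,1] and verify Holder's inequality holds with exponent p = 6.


Step 1: Exact integral of f*g = integral(x^7, 0, 1) = 1/8
     = 0.125
Step 2: Holder bound with p=6, q=1.2:
  ||f||_p = (integral x^24 dx)^(1/6) = (1/25)^(1/6) = 0.584804
  ||g||_q = (integral x^3.6 dx)^(1/1.2) = (1/4.6)^(1/1.2) = 0.280351
Step 3: Holder bound = ||f||_p * ||g||_q = 0.584804 * 0.280351 = 0.16395
Verification: 0.125 <= 0.16395 (Holder holds)


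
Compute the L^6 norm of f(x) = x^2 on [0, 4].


Step 1: ||f||_6 = (integral_0^4 |x^2|^6 dx)^(1/6)
     = (integral_0^4 x^12 dx)^(1/6)
Step 2: integral_0^4 x^12 dx = [x^13/(13)] from 0 to 4 = 4^13/13
     = 67108864/13 = 5.162220e+06
Step 3: ||f||_6 = (5.162220e+06)^(1/6) = 13.146377


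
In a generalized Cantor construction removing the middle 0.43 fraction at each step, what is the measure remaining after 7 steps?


Step 1: At each step, fraction remaining = 1 - 0.43 = 0.57
Step 2: After 7 steps, measure = (0.57)^7
Result = 0.019549


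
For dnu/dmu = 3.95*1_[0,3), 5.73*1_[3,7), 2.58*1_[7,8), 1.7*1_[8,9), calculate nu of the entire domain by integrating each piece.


Integrate each piece of the Radon-Nikodym derivative:
Step 1: integral_0^3 3.95 dx = 3.95*(3-0) = 3.95*3 = 11.85
Step 2: integral_3^7 5.73 dx = 5.73*(7-3) = 5.73*4 = 22.92
Step 3: integral_7^8 2.58 dx = 2.58*(8-7) = 2.58*1 = 2.58
Step 4: integral_8^9 1.7 dx = 1.7*(9-8) = 1.7*1 = 1.7
Total: 11.85 + 22.92 + 2.58 + 1.7 = 39.05


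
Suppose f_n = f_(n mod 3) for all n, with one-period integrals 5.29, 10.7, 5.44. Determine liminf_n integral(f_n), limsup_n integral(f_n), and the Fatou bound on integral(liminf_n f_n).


The sequence (integral(f_n)) is periodic with period 3, repeating the values 5.29, 10.7, 5.44 indefinitely.
Step 1: For a periodic sequence, every tail (a_m, a_(m+1), ...) contains all 3 period values infinitely often.
Step 2: Hence inf of every tail = min of the period values = min(5.29, 10.7, 5.44) = 5.29.
        liminf_n integral(f_n) = sup over m of (inf of tail from m) = 5.29.
Step 3: Similarly sup of every tail = max of the period values = 10.7.
        limsup_n integral(f_n) = 10.7.
Step 4: Fatou's lemma: integral(liminf_n f_n) <= liminf_n integral(f_n) = 5.29.
        So the integral of the pointwise liminf is at most 5.29.


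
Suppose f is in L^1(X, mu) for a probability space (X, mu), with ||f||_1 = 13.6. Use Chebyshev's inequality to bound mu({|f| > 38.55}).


Chebyshev/Markov inequality: mu(|f| > eps) <= (||f||_p / eps)^p
Step 1: ||f||_1 / eps = 13.6 / 38.55 = 0.352789
Step 2: Raise to power p = 1:
  (0.352789)^1 = 0.352789
Step 3: Therefore mu(|f| > 38.55) <= 0.352789


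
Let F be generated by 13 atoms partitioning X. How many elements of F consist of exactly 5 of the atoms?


Each element of F is a union of some subset of the 13 atoms.
Elements that are unions of exactly 5 atoms correspond to 5-element subsets of the 13 atoms.
Count = C(13, 5) = 13! / (5! * 8!) = 1287.


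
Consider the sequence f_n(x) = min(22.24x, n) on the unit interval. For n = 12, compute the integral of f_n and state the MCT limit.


f(x) = 22.24x on [0,1]; f_n(x) = min(22.24x, n). At n = 12:
Step 1: f(x) reaches 12 at x = 12/22.24 = 0.539568
Step 2: integral(f_12) = integral(22.24x, 0, 0.539568) + integral(12, 0.539568, 1)
       = 22.24*0.539568^2/2 + 12*(1 - 0.539568)
       = 3.23741 + 5.52518
       = 8.76259
Step 3: As n -> infinity, f_n increases to f, so by MCT integral(f_n) -> integral(f) = 22.24/2 = 11.12.
Convergence: integral(f_12) = 8.76259 -> 11.12 as n -> infinity


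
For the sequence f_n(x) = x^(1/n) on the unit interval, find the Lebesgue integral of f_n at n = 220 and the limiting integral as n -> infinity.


At n = 220: f_220(x) = x^(1/220).
Step 1: integral(x^(1/220), 0, 1) = [x^(1/220+1) / (1/220+1)] from 0 to 1
     = 1 / (1/220 + 1) = 1 / ((220+1)/220) = 220/(220+1)
     = 220/221 = 0.995475
Step 2: As n -> infinity, f_n(x) = x^(1/n) -> 1 for x in (0,1], and f_n is increasing in n.
By MCT, lim_n integral(f_n) = integral(lim_n f_n) = integral(1, 0, 1) = 1.
Step 3: Verify convergence: 220/221 = 0.995475 -> 1


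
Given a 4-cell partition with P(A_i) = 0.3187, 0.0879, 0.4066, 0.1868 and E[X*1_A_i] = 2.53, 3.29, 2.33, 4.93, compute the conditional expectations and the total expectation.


For each cell A_i: E[X|A_i] = E[X*1_A_i] / P(A_i)
Step 1: E[X|A_1] = 2.53 / 0.3187 = 7.9385
Step 2: E[X|A_2] = 3.29 / 0.0879 = 37.428896
Step 3: E[X|A_3] = 2.33 / 0.4066 = 5.730448
Step 4: E[X|A_4] = 4.93 / 0.1868 = 26.391863
Verification: E[X] = sum E[X*1_A_i] = 2.53 + 3.29 + 2.33 + 4.93 = 13.08


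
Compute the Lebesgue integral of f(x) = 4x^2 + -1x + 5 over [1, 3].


The Lebesgue integral of a Riemann-integrable function agrees with the Riemann integral.
Antiderivative F(x) = (4/3)x^3 + (-1/2)x^2 + 5x
F(3) = (4/3)*3^3 + (-1/2)*3^2 + 5*3
     = (4/3)*27 + (-1/2)*9 + 5*3
     = 36 + -4.5 + 15
     = 46.5
F(1) = 5.833333
Integral = F(3) - F(1) = 46.5 - 5.833333 = 40.666667


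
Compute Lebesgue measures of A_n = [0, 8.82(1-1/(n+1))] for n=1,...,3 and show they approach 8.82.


By continuity of measure from below: if A_n increases to A, then m(A_n) -> m(A).
Here A = [0, 8.82], so m(A) = 8.82
Step 1: a_1 = 8.82*(1 - 1/2) = 4.41, m(A_1) = 4.41
Step 2: a_2 = 8.82*(1 - 1/3) = 5.88, m(A_2) = 5.88
Step 3: a_3 = 8.82*(1 - 1/4) = 6.615, m(A_3) = 6.615
Limit: m(A_n) -> m([0,8.82]) = 8.82


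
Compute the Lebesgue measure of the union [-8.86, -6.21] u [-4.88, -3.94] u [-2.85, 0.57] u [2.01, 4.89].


For pairwise disjoint intervals, m(union) = sum of lengths.
= (-6.21 - -8.86) + (-3.94 - -4.88) + (0.57 - -2.85) + (4.89 - 2.01)
= 2.65 + 0.94 + 3.42 + 2.88
= 9.89


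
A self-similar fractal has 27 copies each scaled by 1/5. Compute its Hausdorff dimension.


For a self-similar set with N copies scaled by 1/r:
dim_H = log(N)/log(r) = log(27)/log(5)
= 3.295837/1.609438
= 2.047819


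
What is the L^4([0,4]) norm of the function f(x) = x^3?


Step 1: ||f||_4 = (integral_0^4 |x^3|^4 dx)^(1/4)
     = (integral_0^4 x^12 dx)^(1/4)
Step 2: integral_0^4 x^12 dx = [x^13/(13)] from 0 to 4 = 4^13/13
     = 67108864/13 = 5.162220e+06
Step 3: ||f||_4 = (5.162220e+06)^(1/4) = 47.666047


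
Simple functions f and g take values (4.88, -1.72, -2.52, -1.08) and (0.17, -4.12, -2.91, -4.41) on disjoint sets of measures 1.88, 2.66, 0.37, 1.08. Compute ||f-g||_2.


Step 1: Compute differences f_i - g_i:
  4.88 - 0.17 = 4.71
  -1.72 - -4.12 = 2.4
  -2.52 - -2.91 = 0.39
  -1.08 - -4.41 = 3.33
Step 2: Compute |diff|^2 * measure for each set:
  |4.71|^2 * 1.88 = 22.1841 * 1.88 = 41.706108
  |2.4|^2 * 2.66 = 5.76 * 2.66 = 15.3216
  |0.39|^2 * 0.37 = 0.1521 * 0.37 = 0.056277
  |3.33|^2 * 1.08 = 11.0889 * 1.08 = 11.976012
Step 3: Sum = 69.059997
Step 4: ||f-g||_2 = (69.059997)^(1/2) = 8.310234


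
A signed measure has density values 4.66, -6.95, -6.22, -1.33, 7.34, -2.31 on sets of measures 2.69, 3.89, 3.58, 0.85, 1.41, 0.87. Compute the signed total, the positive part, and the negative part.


Step 1: Compute signed measure on each set:
  Set 1: 4.66 * 2.69 = 12.5354
  Set 2: -6.95 * 3.89 = -27.0355
  Set 3: -6.22 * 3.58 = -22.2676
  Set 4: -1.33 * 0.85 = -1.1305
  Set 5: 7.34 * 1.41 = 10.3494
  Set 6: -2.31 * 0.87 = -2.0097
Step 2: Total signed measure = (12.5354) + (-27.0355) + (-22.2676) + (-1.1305) + (10.3494) + (-2.0097)
     = -29.5585
Step 3: Positive part mu+(X) = sum of positive contributions = 22.8848
Step 4: Negative part mu-(X) = |sum of negative contributions| = 52.4433


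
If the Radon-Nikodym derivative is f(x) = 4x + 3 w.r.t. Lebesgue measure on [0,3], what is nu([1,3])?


nu(A) = integral_A (dnu/dmu) dmu = integral_1^3 (4x + 3) dx
Step 1: Antiderivative F(x) = (4/2)x^2 + 3x
Step 2: F(3) = (4/2)*3^2 + 3*3 = 18 + 9 = 27
Step 3: F(1) = (4/2)*1^2 + 3*1 = 2 + 3 = 5
Step 4: nu([1,3]) = F(3) - F(1) = 27 - 5 = 22


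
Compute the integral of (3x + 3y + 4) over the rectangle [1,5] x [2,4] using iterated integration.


By Fubini, integrate in x first, then y.
Step 1: Fix y, integrate over x in [1,5]:
  integral(3x + 3y + 4, x=1..5)
  = 3*(5^2 - 1^2)/2 + (3y + 4)*(5 - 1)
  = 36 + (3y + 4)*4
  = 36 + 12y + 16
  = 52 + 12y
Step 2: Integrate over y in [2,4]:
  integral(52 + 12y, y=2..4)
  = 52*2 + 12*(4^2 - 2^2)/2
  = 104 + 72
  = 176


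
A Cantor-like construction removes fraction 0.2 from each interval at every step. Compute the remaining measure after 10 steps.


Step 1: At each step, fraction remaining = 1 - 0.2 = 0.8
Step 2: After 10 steps, measure = (0.8)^10
Result = 0.107374


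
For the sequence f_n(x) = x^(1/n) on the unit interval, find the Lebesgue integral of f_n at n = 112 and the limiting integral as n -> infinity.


At n = 112: f_112(x) = x^(1/112).
Step 1: integral(x^(1/112), 0, 1) = [x^(1/112+1) / (1/112+1)] from 0 to 1
     = 1 / (1/112 + 1) = 1 / ((112+1)/112) = 112/(112+1)
     = 112/113 = 0.99115
Step 2: As n -> infinity, f_n(x) = x^(1/n) -> 1 for x in (0,1], and f_n is increasing in n.
By MCT, lim_n integral(f_n) = integral(lim_n f_n) = integral(1, 0, 1) = 1.
Step 3: Verify convergence: 112/113 = 0.99115 -> 1


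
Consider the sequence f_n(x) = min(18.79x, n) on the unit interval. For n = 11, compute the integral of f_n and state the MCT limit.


f(x) = 18.79x on [0,1]; f_n(x) = min(18.79x, n). At n = 11:
Step 1: f(x) reaches 11 at x = 11/18.79 = 0.585418
Step 2: integral(f_11) = integral(18.79x, 0, 0.585418) + integral(11, 0.585418, 1)
       = 18.79*0.585418^2/2 + 11*(1 - 0.585418)
       = 3.219798 + 4.560404
       = 7.780202
Step 3: As n -> infinity, f_n increases to f, so by MCT integral(f_n) -> integral(f) = 18.79/2 = 9.395.
Convergence: integral(f_11) = 7.780202 -> 9.395 as n -> infinity


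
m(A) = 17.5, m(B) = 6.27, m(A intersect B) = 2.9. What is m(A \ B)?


m(A \ B) = m(A) - m(A n B)
= 17.5 - 2.9
= 14.6


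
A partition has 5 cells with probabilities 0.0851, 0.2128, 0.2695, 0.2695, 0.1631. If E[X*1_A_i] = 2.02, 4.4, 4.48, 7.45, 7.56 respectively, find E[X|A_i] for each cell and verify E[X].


For each cell A_i: E[X|A_i] = E[X*1_A_i] / P(A_i)
Step 1: E[X|A_1] = 2.02 / 0.0851 = 23.73678
Step 2: E[X|A_2] = 4.4 / 0.2128 = 20.676692
Step 3: E[X|A_3] = 4.48 / 0.2695 = 16.623377
Step 4: E[X|A_4] = 7.45 / 0.2695 = 27.643785
Step 5: E[X|A_5] = 7.56 / 0.1631 = 46.351931
Verification: E[X] = sum E[X*1_A_i] = 2.02 + 4.4 + 4.48 + 7.45 + 7.56 = 25.91


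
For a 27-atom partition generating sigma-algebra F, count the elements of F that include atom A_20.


Each element of F is a union of some subset S of the 27 atoms.
The element contains A_20 iff A_20 is in S.
So we count subsets S of {A_1,...,A_27} with A_20 in S: choose freely among the other 26 atoms.
Count = 2^(27-1) = 2^26 = 67108864.


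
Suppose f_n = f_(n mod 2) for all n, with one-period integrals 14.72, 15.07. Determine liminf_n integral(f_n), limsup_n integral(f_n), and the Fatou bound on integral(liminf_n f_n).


The sequence (integral(f_n)) is periodic with period 2, repeating the values 14.72, 15.07 indefinitely.
Step 1: For a periodic sequence, every tail (a_m, a_(m+1), ...) contains all 2 period values infinitely often.
Step 2: Hence inf of every tail = min of the period values = min(14.72, 15.07) = 14.72.
        liminf_n integral(f_n) = sup over m of (inf of tail from m) = 14.72.
Step 3: Similarly sup of every tail = max of the period values = 15.07.
        limsup_n integral(f_n) = 15.07.
Step 4: Fatou's lemma: integral(liminf_n f_n) <= liminf_n integral(f_n) = 14.72.
        So the integral of the pointwise liminf is at most 14.72.


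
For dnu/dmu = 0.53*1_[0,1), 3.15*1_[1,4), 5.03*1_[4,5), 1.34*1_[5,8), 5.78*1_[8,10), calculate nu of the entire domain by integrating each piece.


Integrate each piece of the Radon-Nikodym derivative:
Step 1: integral_0^1 0.53 dx = 0.53*(1-0) = 0.53*1 = 0.53
Step 2: integral_1^4 3.15 dx = 3.15*(4-1) = 3.15*3 = 9.45
Step 3: integral_4^5 5.03 dx = 5.03*(5-4) = 5.03*1 = 5.03
Step 4: integral_5^8 1.34 dx = 1.34*(8-5) = 1.34*3 = 4.02
Step 5: integral_8^10 5.78 dx = 5.78*(10-8) = 5.78*2 = 11.56
Total: 0.53 + 9.45 + 5.03 + 4.02 + 11.56 = 30.59


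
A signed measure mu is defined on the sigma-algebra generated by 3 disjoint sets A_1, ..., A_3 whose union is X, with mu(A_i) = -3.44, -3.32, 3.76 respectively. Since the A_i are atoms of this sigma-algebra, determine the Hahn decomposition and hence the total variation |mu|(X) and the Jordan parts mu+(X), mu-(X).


Step 1: Every measurable set is a union of atoms (the cells / points), so a Hahn decomposition is
  obtained by grouping atoms by sign: P = union of atoms with mu > 0, N = union of the remaining atoms.
  Atoms in P (indices): 3;  atoms in N (indices): 1, 2
  Positive values: 3.76
  Negative values: -3.44, -3.32
Step 2: mu+(X) = mu(P) = sum of positive atom values = 3.76
Step 3: mu-(X) = -mu(N) = sum of |negative atom values| = 6.76
Step 4: |mu|(X) = mu+(X) + mu-(X) = 3.76 + 6.76 = 10.52


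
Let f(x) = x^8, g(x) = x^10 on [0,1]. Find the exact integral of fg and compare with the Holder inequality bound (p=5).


Step 1: Exact integral of f*g = integral(x^18, 0, 1) = 1/19
     = 0.052632
Step 2: Holder bound with p=5, q=1.25:
  ||f||_p = (integral x^40 dx)^(1/5) = (1/41)^(1/5) = 0.475821
  ||g||_q = (integral x^12.5 dx)^(1/1.25) = (1/13.5)^(1/1.25) = 0.124662
Step 3: Holder bound = ||f||_p * ||g||_q = 0.475821 * 0.124662 = 0.059317
Verification: 0.052632 <= 0.059317 (Holder holds)
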